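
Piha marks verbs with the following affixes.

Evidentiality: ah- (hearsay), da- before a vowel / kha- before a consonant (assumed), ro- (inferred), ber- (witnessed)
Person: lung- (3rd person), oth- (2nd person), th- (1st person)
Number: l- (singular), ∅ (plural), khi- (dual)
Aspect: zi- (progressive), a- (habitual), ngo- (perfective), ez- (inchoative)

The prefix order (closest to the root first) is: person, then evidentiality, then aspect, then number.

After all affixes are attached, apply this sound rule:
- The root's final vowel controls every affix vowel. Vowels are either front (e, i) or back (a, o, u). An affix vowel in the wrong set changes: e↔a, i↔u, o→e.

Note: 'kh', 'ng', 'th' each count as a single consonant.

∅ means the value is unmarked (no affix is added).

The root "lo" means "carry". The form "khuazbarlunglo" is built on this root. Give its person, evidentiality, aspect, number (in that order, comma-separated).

Segment: khi-ez-ber-lung-lo.
person: lung- → 3rd person.
evidentiality: ber- → witnessed.
aspect: ez- → inchoative.
number: khi- → dual.

3rd person, witnessed, inchoative, dual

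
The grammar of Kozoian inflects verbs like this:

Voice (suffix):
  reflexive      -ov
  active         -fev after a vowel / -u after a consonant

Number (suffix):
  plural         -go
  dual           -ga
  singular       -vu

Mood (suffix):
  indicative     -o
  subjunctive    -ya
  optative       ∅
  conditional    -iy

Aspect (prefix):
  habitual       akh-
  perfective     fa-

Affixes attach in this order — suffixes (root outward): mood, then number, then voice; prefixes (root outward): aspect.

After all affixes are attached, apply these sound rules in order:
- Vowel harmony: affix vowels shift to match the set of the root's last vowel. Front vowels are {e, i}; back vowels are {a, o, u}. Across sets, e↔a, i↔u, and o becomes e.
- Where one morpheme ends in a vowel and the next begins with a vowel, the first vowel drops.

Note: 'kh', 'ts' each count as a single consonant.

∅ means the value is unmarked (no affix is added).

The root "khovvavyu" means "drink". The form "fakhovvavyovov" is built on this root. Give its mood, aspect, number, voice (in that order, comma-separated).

indicative, perfective, singular, reflexive

Segment: fa-khovvavyu-o-vu-ov.
mood: -o → indicative.
aspect: fa- → perfective.
number: -vu → singular.
voice: -ov → reflexive.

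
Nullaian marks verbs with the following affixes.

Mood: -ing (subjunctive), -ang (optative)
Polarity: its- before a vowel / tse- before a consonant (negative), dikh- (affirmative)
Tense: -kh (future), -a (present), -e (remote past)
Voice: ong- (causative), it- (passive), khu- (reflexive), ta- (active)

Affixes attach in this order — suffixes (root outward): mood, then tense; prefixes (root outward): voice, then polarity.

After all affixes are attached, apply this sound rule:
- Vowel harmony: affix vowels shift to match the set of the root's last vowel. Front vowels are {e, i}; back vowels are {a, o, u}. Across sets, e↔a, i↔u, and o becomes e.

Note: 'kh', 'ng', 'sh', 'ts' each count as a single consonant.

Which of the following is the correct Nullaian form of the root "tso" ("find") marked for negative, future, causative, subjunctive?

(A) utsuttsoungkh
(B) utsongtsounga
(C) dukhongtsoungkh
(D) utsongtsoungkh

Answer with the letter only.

D

Attach mood subjunctive -ing → tsoing.
Attach voice causative ong- → ongtsoing.
Attach polarity negative its- (before vowel 'o') → itsongtsoing.
Attach tense future -kh → itsongtsoingkh.
Apply vowel harmony: itsongtsoingkh → utsongtsoungkh.
So the correct form is utsongtsoungkh, option (D).
(B) utsongtsounga is wrong: it uses remote past instead of future for tense.
(A) utsuttsoungkh is wrong: it uses passive instead of causative for voice.
(C) dukhongtsoungkh is wrong: it uses affirmative instead of negative for polarity.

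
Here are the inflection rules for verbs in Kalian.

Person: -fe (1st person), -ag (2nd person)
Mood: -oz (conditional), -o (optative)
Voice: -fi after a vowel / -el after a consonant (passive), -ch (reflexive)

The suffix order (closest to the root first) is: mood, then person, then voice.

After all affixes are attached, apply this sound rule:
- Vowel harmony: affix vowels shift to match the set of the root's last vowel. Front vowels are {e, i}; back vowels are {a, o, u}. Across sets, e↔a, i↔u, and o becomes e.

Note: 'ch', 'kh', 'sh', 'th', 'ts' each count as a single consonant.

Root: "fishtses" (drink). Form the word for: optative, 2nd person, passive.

Attach mood optative -o → fishtseso.
Attach person 2nd person -ag → fishtsesoag.
Attach voice passive -el (after consonant 'g') → fishtsesoagel.
Apply vowel harmony: fishtsesoagel → fishtseseegel.

fishtseseegel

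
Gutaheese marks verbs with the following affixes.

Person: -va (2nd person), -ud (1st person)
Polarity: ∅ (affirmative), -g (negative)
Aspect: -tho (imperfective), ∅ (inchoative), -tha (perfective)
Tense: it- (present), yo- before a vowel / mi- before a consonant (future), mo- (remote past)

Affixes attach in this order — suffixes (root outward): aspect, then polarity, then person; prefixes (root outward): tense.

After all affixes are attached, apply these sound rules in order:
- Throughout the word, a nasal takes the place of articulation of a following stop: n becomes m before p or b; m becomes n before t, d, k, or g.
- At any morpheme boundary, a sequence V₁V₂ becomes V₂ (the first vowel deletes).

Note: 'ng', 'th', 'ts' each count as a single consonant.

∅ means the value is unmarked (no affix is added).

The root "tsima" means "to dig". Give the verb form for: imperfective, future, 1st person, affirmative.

mitsimathud

Attach aspect imperfective -tho → tsimatho.
polarity = affirmative: zero marking, form stays tsimatho.
Attach person 1st person -ud → tsimathoud.
Attach tense future mi- (before consonant 'ts') → mitsimathoud.
Nasal assimilation: no change.
Apply vowel deletion: mitsimathoud → mitsimathud.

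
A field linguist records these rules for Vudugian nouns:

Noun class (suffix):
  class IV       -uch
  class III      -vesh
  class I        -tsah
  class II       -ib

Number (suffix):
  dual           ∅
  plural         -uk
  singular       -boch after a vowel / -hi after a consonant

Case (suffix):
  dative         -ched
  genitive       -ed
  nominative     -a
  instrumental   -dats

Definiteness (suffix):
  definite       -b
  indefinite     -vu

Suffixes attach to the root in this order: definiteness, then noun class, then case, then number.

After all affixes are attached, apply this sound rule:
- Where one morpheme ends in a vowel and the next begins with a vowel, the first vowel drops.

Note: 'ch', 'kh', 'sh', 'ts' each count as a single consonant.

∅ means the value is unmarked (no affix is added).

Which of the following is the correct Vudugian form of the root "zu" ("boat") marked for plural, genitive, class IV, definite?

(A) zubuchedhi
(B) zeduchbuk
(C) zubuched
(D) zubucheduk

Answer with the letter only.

Attach definiteness definite -b → zub.
Attach noun class class IV -uch → zubuch.
Attach case genitive -ed → zubuched.
Attach number plural -uk → zubucheduk.
Vowel deletion: no change.
So the correct form is zubucheduk, option (D).
(A) zubuchedhi is wrong: it uses singular instead of plural for number.
(B) zeduchbuk is wrong: it has the affixes in the wrong order.
(C) zubuched is wrong: it uses dual instead of plural for number.

D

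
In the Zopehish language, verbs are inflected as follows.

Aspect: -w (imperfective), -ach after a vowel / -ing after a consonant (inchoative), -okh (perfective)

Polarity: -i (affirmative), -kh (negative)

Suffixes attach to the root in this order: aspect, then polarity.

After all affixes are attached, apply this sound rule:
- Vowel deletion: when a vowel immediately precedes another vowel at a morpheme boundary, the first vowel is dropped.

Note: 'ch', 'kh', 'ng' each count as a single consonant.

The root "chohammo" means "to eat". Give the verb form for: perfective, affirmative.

chohammokhi

Attach aspect perfective -okh → chohammookh.
Attach polarity affirmative -i → chohammookhi.
Apply vowel deletion: chohammookhi → chohammokhi.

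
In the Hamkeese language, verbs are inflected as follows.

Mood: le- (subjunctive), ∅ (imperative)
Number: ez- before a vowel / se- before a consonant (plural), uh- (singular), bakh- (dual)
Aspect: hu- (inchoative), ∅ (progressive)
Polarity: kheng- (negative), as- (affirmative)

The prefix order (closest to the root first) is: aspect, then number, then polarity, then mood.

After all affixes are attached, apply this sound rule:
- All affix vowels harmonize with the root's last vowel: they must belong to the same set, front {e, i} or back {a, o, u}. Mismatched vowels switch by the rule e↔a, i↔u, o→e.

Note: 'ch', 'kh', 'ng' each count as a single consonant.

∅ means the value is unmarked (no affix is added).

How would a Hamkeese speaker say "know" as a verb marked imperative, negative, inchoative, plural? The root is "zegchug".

Attach aspect inchoative hu- → huzegchug.
Attach number plural se- (before consonant 'h') → sehuzegchug.
Attach polarity negative kheng- → khengsehuzegchug.
mood = imperative: zero marking, form stays khengsehuzegchug.
Apply vowel harmony: khengsehuzegchug → khangsahuzegchug.

khangsahuzegchug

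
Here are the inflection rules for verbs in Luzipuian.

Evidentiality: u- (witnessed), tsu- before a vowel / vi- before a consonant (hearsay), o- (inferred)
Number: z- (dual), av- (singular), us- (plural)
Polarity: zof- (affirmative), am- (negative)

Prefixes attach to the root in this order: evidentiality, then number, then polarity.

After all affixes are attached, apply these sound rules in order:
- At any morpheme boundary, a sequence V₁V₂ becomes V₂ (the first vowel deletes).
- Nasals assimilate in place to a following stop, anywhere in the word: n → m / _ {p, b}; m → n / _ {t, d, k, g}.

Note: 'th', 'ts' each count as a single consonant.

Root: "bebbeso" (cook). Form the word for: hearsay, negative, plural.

amusvibebbeso

Attach evidentiality hearsay vi- (before consonant 'b') → vibebbeso.
Attach number plural us- → usvibebbeso.
Attach polarity negative am- → amusvibebbeso.
Vowel deletion: no change.
Nasal assimilation: no change.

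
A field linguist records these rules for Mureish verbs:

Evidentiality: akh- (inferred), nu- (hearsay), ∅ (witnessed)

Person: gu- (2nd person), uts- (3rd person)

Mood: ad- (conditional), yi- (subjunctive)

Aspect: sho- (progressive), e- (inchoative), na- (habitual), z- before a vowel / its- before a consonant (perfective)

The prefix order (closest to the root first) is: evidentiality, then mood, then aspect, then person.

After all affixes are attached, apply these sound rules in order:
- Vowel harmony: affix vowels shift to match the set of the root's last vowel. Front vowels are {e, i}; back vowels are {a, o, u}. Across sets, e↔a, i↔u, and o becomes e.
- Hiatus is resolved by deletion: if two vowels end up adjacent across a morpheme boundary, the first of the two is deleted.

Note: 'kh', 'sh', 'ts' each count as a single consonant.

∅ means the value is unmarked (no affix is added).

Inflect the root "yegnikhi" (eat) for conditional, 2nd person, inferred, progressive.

Attach evidentiality inferred akh- → akhyegnikhi.
Attach mood conditional ad- → adakhyegnikhi.
Attach aspect progressive sho- → shoadakhyegnikhi.
Attach person 2nd person gu- → gushoadakhyegnikhi.
Apply vowel harmony: gushoadakhyegnikhi → gisheedekhyegnikhi.
Apply vowel deletion: gisheedekhyegnikhi → gishedekhyegnikhi.

gishedekhyegnikhi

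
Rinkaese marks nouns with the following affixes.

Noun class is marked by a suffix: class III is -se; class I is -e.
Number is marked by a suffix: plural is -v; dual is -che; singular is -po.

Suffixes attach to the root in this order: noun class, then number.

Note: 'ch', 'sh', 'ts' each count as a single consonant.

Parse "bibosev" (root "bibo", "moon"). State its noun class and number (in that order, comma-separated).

Segment: bibo-se-v.
noun class: -se → class III.
number: -v → plural.

class III, plural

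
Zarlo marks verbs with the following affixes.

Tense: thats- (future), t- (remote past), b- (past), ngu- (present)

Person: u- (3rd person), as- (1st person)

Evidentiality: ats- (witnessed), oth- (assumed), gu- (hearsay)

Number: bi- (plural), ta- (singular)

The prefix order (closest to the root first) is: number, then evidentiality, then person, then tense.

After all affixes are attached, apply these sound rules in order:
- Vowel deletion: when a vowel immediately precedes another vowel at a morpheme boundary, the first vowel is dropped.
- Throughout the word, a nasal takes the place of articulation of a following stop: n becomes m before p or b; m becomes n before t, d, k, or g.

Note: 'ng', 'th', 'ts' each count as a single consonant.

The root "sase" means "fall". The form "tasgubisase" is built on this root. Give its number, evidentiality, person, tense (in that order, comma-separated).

Segment: t-as-gu-bi-sase.
number: bi- → plural.
evidentiality: gu- → hearsay.
person: as- → 1st person.
tense: t- → remote past.

plural, hearsay, 1st person, remote past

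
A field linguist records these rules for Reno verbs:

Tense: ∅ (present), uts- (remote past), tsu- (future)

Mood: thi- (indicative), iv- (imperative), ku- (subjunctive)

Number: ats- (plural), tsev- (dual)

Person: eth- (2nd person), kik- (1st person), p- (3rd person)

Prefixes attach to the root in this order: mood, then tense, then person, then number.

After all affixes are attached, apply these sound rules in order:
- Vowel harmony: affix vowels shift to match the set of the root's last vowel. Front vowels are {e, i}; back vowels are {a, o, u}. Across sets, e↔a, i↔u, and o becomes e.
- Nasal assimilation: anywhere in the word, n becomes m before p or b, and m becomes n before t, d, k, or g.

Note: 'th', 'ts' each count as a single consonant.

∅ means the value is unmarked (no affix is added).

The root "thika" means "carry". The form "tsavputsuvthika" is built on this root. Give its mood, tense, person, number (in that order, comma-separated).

Segment: tsev-p-uts-iv-thika.
mood: iv- → imperative.
tense: uts- → remote past.
person: p- → 3rd person.
number: tsev- → dual.

imperative, remote past, 3rd person, dual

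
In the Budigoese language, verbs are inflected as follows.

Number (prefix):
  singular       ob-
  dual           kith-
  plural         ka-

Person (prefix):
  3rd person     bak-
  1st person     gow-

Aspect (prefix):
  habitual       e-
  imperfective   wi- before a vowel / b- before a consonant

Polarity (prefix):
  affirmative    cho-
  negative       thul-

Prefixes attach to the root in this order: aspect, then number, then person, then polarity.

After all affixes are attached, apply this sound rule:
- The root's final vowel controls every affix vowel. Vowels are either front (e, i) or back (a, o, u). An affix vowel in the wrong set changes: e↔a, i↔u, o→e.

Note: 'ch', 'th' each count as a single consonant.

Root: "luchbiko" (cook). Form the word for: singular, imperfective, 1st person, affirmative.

chogowobbluchbiko

Attach aspect imperfective b- (before consonant 'l') → bluchbiko.
Attach number singular ob- → obbluchbiko.
Attach person 1st person gow- → gowobbluchbiko.
Attach polarity affirmative cho- → chogowobbluchbiko.
Vowel harmony: no change.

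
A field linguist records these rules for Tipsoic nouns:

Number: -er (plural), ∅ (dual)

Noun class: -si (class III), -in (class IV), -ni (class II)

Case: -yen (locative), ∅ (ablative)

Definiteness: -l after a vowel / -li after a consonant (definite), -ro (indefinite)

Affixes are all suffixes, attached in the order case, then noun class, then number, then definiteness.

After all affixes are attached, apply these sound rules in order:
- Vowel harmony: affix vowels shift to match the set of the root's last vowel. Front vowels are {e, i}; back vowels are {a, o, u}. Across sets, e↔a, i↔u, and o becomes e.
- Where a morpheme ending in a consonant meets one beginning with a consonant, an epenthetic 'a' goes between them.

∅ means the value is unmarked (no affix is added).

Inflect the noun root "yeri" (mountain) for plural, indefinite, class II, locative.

yeriyenanierare

Attach case locative -yen → yeriyen.
Attach noun class class II -ni → yeriyenni.
Attach number plural -er → yeriyennier.
Attach definiteness indefinite -ro → yeriyennierro.
Apply vowel harmony: yeriyennierro → yeriyennierre.
Apply epenthesis: yeriyennierre → yeriyenanierare.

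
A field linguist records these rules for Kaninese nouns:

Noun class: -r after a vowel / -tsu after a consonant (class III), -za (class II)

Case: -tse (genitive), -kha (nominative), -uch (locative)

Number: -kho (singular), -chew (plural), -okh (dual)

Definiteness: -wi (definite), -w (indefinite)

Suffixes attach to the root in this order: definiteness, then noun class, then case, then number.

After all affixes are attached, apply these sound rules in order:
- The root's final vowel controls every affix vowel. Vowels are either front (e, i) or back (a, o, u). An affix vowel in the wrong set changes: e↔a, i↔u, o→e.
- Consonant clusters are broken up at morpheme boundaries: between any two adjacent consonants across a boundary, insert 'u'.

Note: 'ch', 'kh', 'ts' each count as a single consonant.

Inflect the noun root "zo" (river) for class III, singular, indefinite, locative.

zowutsuuchukho

Attach definiteness indefinite -w → zow.
Attach noun class class III -tsu (after consonant 'w') → zowtsu.
Attach case locative -uch → zowtsuuch.
Attach number singular -kho → zowtsuuchkho.
Vowel harmony: no change.
Apply epenthesis: zowtsuuchkho → zowutsuuchukho.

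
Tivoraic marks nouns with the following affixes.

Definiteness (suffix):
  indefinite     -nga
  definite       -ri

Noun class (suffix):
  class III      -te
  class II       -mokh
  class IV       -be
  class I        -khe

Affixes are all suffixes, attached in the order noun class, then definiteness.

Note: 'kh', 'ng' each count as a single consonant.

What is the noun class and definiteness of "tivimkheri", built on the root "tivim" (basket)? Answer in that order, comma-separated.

class I, definite

Segment: tivim-khe-ri.
noun class: -khe → class I.
definiteness: -ri → definite.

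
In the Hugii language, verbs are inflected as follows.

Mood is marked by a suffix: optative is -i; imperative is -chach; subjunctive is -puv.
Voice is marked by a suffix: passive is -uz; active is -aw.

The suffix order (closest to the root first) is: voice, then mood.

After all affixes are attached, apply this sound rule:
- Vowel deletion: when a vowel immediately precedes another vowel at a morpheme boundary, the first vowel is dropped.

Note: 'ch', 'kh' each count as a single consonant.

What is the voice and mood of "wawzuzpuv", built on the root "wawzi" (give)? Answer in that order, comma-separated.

Segment: wawzi-uz-puv.
voice: -uz → passive.
mood: -puv → subjunctive.

passive, subjunctive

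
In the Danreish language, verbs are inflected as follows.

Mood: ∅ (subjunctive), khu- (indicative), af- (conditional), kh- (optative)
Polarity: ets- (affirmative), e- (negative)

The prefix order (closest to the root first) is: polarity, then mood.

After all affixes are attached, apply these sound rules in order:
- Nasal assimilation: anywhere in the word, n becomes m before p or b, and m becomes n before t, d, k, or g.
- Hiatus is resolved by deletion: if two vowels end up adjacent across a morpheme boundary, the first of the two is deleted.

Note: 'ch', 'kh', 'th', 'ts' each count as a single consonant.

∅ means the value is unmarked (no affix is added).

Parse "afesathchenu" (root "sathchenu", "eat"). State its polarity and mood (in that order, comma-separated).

negative, conditional

Segment: af-e-sathchenu.
polarity: e- → negative.
mood: af- → conditional.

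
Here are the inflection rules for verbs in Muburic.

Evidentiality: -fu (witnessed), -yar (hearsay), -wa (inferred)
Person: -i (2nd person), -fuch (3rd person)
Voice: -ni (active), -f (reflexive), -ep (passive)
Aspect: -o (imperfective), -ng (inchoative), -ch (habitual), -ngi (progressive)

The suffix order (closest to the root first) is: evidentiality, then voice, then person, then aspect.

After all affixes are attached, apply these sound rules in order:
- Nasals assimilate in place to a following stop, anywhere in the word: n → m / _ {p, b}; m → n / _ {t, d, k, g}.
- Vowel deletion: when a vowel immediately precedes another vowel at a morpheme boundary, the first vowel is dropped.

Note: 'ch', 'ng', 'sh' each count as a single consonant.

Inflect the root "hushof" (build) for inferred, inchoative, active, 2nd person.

hushofwaning

Attach evidentiality inferred -wa → hushofwa.
Attach voice active -ni → hushofwani.
Attach person 2nd person -i → hushofwanii.
Attach aspect inchoative -ng → hushofwaniing.
Nasal assimilation: no change.
Apply vowel deletion: hushofwaniing → hushofwaning.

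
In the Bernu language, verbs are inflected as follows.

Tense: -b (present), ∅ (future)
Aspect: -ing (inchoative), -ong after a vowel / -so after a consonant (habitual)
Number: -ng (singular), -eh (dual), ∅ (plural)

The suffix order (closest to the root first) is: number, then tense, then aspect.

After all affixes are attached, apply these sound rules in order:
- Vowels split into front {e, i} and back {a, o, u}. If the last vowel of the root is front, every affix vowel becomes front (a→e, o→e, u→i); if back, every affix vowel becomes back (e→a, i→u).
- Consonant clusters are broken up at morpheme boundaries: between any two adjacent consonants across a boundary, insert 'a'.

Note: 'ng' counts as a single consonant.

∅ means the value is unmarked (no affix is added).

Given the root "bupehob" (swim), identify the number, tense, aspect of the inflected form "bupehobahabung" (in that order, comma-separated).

dual, present, inchoative

Segment: bupehob-eh-b-ing.
number: -eh → dual.
tense: -b → present.
aspect: -ing → inchoative.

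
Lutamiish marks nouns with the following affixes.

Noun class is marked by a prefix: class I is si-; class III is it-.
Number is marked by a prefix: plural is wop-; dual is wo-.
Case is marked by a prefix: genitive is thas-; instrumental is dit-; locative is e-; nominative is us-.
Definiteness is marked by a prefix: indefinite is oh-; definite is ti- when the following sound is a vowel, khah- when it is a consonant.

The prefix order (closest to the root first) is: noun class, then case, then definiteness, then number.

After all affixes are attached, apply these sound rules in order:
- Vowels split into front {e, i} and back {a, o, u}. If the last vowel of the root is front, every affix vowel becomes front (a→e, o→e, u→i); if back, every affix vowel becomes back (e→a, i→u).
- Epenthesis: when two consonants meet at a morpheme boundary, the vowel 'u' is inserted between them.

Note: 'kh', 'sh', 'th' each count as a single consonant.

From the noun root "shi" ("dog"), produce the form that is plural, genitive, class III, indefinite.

Attach noun class class III it- → itshi.
Attach case genitive thas- → thasitshi.
Attach definiteness indefinite oh- → ohthasitshi.
Attach number plural wop- → wopohthasitshi.
Apply vowel harmony: wopohthasitshi → wepehthesitshi.
Apply epenthesis: wepehthesitshi → wepehuthesitushi.

wepehuthesitushi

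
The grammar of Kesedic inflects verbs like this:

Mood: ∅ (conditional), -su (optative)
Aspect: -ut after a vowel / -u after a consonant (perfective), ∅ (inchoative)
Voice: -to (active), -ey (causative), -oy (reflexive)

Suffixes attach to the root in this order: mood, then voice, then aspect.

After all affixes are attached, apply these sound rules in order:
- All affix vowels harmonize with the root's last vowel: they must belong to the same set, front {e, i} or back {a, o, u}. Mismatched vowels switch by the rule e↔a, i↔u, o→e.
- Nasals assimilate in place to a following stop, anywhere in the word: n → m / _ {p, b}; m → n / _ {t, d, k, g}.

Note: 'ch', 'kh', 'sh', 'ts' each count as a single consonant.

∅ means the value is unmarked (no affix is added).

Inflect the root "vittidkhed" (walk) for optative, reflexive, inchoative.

Attach mood optative -su → vittidkhedsu.
Attach voice reflexive -oy → vittidkhedsuoy.
aspect = inchoative: zero marking, form stays vittidkhedsuoy.
Apply vowel harmony: vittidkhedsuoy → vittidkhedsiey.
Nasal assimilation: no change.

vittidkhedsiey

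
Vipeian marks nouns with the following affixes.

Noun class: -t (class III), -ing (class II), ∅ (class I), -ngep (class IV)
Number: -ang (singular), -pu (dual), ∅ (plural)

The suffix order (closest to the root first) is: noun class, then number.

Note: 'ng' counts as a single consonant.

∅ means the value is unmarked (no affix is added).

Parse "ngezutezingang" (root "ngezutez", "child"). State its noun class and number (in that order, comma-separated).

class II, singular

Segment: ngezutez-ing-ang.
noun class: -ing → class II.
number: -ang → singular.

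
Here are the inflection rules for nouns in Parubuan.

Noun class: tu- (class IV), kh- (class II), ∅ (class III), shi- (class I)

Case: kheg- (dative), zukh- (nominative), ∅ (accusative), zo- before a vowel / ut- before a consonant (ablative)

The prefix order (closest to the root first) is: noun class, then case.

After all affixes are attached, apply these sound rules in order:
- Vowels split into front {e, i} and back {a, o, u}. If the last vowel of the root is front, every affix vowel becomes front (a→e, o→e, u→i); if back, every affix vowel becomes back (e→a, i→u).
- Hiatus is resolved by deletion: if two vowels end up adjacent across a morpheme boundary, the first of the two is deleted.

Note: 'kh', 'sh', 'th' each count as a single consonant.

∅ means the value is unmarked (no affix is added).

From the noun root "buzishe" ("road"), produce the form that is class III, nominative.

noun class = class III: zero marking, form stays buzishe.
Attach case nominative zukh- → zukhbuzishe.
Apply vowel harmony: zukhbuzishe → zikhbuzishe.
Vowel deletion: no change.

zikhbuzishe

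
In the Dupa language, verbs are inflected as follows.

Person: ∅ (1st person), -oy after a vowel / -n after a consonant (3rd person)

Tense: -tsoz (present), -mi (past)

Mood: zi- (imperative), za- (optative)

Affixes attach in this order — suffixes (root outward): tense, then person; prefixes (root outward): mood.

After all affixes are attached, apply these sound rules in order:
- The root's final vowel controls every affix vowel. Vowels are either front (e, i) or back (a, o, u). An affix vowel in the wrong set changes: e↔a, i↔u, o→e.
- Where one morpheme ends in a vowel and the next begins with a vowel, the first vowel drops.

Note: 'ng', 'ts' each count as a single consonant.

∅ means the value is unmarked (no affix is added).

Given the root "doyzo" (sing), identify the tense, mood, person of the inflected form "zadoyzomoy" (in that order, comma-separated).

Segment: za-doyzo-mi-oy.
tense: -mi → past.
mood: za- → optative.
person: -oy/n → 3rd person.

past, optative, 3rd person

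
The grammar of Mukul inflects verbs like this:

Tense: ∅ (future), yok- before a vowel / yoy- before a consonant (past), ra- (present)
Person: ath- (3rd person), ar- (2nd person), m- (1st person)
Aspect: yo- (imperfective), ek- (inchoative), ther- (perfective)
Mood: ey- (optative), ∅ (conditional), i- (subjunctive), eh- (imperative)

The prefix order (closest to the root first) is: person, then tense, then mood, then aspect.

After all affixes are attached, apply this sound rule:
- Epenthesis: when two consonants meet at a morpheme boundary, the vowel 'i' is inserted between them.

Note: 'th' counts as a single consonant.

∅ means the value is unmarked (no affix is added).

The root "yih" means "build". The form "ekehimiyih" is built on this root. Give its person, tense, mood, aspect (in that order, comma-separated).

1st person, future, imperative, inchoative

Segment: ek-eh-m-yih.
person: m- → 1st person.
tense: ∅ → future.
mood: eh- → imperative.
aspect: ek- → inchoative.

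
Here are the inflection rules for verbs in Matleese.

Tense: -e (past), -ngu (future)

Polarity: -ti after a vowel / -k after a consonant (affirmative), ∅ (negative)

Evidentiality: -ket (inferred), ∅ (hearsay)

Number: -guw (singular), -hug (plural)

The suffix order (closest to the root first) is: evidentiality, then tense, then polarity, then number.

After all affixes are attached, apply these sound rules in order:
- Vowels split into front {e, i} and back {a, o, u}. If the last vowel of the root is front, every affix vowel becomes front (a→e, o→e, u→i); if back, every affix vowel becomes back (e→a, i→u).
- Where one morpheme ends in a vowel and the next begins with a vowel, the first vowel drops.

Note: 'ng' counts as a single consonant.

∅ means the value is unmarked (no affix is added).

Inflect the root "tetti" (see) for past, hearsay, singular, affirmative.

evidentiality = hearsay: zero marking, form stays tetti.
Attach tense past -e → tettie.
Attach polarity affirmative -ti (after vowel 'e') → tettieti.
Attach number singular -guw → tettietiguw.
Apply vowel harmony: tettietiguw → tettietigiw.
Apply vowel deletion: tettietigiw → tettetigiw.

tettetigiw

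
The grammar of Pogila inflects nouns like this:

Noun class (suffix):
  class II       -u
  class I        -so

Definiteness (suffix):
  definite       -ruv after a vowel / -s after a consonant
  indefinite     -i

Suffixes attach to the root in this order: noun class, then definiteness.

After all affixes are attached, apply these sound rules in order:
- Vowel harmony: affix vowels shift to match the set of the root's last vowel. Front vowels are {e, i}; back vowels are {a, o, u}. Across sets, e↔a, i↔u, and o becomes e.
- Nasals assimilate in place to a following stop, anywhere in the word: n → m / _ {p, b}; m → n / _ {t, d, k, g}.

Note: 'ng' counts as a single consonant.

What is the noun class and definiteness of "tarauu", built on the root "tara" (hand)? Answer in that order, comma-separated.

class II, indefinite

Segment: tara-u-i.
noun class: -u → class II.
definiteness: -i → indefinite.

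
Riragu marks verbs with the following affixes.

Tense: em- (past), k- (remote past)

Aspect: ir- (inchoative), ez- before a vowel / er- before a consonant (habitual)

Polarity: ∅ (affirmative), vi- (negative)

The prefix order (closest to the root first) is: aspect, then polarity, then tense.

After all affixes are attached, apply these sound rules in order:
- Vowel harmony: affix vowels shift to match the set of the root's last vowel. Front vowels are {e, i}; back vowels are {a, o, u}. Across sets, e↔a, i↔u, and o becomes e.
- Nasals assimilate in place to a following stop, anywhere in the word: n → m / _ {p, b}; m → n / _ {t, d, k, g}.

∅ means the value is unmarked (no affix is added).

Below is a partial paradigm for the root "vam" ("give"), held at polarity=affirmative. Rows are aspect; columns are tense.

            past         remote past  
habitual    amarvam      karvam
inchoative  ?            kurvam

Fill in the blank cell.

Attach aspect inchoative ir- → irvam.
polarity = affirmative: zero marking, form stays irvam.
Attach tense past em- → emirvam.
Apply vowel harmony: emirvam → amurvam.
Nasal assimilation: no change.

amurvam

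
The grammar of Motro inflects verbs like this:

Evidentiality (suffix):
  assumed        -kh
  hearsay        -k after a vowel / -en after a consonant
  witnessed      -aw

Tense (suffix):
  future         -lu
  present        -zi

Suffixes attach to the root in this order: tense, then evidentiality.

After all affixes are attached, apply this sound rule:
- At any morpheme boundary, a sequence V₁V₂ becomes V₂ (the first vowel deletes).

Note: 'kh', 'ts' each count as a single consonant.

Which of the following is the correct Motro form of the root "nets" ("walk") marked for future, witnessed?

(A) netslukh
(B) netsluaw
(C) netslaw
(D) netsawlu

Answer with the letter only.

Attach tense future -lu → netslu.
Attach evidentiality witnessed -aw → netsluaw.
Apply vowel deletion: netsluaw → netslaw.
So the correct form is netslaw, option (C).
(A) netslukh is wrong: it uses assumed instead of witnessed for evidentiality.
(D) netsawlu is wrong: it has the affixes in the wrong order.
(B) netsluaw is wrong: it fails to apply the sound rule(s).

C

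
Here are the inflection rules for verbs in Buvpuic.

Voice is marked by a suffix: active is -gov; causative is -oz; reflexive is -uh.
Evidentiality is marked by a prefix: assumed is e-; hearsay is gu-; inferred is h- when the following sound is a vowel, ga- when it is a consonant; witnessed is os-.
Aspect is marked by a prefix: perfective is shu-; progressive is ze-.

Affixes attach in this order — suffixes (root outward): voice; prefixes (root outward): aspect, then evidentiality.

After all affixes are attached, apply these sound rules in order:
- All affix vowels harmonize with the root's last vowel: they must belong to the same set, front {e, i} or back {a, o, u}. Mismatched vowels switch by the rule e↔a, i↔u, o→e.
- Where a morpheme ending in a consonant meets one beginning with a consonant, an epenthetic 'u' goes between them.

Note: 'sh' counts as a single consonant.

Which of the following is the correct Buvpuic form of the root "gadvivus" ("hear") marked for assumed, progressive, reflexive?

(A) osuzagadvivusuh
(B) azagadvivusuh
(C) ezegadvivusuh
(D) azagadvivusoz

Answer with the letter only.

Attach aspect progressive ze- → zegadvivus.
Attach voice reflexive -uh → zegadvivusuh.
Attach evidentiality assumed e- → ezegadvivusuh.
Apply vowel harmony: ezegadvivusuh → azagadvivusuh.
Epenthesis: no change.
So the correct form is azagadvivusuh, option (B).
(D) azagadvivusoz is wrong: it uses causative instead of reflexive for voice.
(C) ezegadvivusuh is wrong: it fails to apply the sound rule(s).
(A) osuzagadvivusuh is wrong: it uses witnessed instead of assumed for evidentiality.

B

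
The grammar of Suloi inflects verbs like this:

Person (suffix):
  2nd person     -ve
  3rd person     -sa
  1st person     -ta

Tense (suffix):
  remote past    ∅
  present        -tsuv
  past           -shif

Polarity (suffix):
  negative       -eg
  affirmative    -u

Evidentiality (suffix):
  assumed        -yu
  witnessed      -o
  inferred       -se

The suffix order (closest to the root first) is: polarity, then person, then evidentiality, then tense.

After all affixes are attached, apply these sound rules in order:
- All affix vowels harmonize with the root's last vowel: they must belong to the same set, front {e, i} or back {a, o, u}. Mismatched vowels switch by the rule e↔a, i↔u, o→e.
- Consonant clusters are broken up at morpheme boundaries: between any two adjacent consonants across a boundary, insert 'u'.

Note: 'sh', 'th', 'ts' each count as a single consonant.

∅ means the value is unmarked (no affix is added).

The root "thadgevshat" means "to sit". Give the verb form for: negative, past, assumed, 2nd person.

Attach polarity negative -eg → thadgevshateg.
Attach person 2nd person -ve → thadgevshategve.
Attach evidentiality assumed -yu → thadgevshategveyu.
Attach tense past -shif → thadgevshategveyushif.
Apply vowel harmony: thadgevshategveyushif → thadgevshatagvayushuf.
Apply epenthesis: thadgevshatagvayushuf → thadgevshataguvayushuf.

thadgevshataguvayushuf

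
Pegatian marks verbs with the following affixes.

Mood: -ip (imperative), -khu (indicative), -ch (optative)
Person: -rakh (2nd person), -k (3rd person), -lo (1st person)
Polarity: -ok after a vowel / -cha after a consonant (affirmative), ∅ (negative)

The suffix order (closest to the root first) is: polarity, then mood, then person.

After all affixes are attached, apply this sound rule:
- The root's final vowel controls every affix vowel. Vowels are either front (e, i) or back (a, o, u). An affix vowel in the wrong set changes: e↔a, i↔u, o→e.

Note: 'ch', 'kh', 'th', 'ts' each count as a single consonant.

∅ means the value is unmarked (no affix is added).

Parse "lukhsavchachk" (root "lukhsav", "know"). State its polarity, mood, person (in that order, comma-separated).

affirmative, optative, 3rd person

Segment: lukhsav-cha-ch-k.
polarity: -ok/cha → affirmative.
mood: -ch → optative.
person: -k → 3rd person.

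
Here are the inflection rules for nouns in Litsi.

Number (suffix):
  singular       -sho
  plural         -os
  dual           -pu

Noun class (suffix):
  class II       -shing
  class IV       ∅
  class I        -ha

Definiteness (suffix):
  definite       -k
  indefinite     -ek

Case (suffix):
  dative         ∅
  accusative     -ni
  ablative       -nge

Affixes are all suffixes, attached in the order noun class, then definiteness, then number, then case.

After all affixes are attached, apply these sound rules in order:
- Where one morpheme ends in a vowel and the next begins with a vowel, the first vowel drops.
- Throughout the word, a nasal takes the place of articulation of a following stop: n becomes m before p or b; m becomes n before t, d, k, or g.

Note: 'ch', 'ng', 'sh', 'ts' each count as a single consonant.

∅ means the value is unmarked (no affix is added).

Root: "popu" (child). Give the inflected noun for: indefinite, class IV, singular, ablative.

popekshonge

noun class = class IV: zero marking, form stays popu.
Attach definiteness indefinite -ek → popuek.
Attach number singular -sho → popueksho.
Attach case ablative -nge → popuekshonge.
Apply vowel deletion: popuekshonge → popekshonge.
Nasal assimilation: no change.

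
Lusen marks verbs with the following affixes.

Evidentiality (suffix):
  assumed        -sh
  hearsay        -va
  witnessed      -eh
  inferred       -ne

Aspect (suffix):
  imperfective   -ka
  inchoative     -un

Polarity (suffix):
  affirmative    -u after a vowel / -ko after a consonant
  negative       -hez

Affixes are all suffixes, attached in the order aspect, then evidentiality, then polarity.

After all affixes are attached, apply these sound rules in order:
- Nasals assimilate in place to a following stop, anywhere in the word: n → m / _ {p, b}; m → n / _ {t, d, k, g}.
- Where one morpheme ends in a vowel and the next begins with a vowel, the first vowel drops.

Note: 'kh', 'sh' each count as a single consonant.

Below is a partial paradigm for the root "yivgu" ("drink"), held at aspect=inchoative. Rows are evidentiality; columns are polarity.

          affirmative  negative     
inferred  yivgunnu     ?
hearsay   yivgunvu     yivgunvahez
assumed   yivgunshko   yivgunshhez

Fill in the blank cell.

yivgunnehez

Attach aspect inchoative -un → yivguun.
Attach evidentiality inferred -ne → yivguunne.
Attach polarity negative -hez → yivguunnehez.
Nasal assimilation: no change.
Apply vowel deletion: yivguunnehez → yivgunnehez.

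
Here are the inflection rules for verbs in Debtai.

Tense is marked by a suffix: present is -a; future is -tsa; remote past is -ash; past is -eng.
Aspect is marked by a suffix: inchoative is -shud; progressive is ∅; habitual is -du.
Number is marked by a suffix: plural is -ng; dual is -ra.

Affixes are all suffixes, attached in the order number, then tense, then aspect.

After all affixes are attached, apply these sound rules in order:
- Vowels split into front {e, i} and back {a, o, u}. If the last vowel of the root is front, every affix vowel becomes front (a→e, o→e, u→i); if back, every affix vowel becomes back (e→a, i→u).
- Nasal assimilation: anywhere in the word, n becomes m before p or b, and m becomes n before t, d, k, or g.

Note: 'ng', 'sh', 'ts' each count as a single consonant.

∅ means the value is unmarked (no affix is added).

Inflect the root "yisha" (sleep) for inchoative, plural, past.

yishangangshud

Attach number plural -ng → yishang.
Attach tense past -eng → yishangeng.
Attach aspect inchoative -shud → yishangengshud.
Apply vowel harmony: yishangengshud → yishangangshud.
Nasal assimilation: no change.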